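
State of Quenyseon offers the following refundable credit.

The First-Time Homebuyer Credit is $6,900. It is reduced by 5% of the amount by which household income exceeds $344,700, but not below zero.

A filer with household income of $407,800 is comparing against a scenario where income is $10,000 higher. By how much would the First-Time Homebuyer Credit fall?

At $407,800 — 5% of the $63,100 excess over $344,700 is $3,155; credit = $6,900 − $3,155 = $3,745.
At $417,800 — 5% of the $73,100 excess over $344,700 is $3,655; credit = $6,900 − $3,655 = $3,245.
Lost: $3,745 − $3,245 = $500.

$500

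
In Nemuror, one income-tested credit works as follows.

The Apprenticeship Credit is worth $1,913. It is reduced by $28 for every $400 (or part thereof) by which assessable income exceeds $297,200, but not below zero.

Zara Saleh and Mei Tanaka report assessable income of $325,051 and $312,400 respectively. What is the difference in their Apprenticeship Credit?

Zara ($325,051): Apprenticeship Credit: income exceeds $297,200 by $27,851 → 70 increments × $28 = $1,960 ≥ base, so the credit is $0.
Mei ($312,400): Apprenticeship Credit: income exceeds $297,200 by $15,200, which is 38 full-or-partial $400 increments; reduction = 38 × $28 = $1,064, leaving $849.
Difference: |$0 − $849| = $849.

$849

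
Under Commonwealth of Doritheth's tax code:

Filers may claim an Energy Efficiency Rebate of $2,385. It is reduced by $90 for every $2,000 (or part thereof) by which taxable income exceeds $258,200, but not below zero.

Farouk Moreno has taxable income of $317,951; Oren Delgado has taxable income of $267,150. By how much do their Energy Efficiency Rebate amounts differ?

$1,935

Farouk ($317,951): Energy Efficiency Rebate: income exceeds $258,200 by $59,751 → 30 increments × $90 = $2,700 ≥ base, so the credit is $0.
Oren ($267,150): Energy Efficiency Rebate: income exceeds $258,200 by $8,950, which is 5 full-or-partial $2,000 increments; reduction = 5 × $90 = $450, leaving $1,935.
Difference: |$0 − $1,935| = $1,935.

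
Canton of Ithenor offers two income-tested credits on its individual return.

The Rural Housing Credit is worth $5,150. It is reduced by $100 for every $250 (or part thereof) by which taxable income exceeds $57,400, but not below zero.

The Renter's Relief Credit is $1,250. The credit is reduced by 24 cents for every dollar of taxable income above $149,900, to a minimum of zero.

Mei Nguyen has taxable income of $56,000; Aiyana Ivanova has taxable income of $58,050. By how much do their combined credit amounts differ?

$300

Mei ($56,000): Rural Housing Credit: $56,000 is at or below the $57,400 threshold, so the full $5,150 applies. Renter's Relief Credit: $56,000 is at or below the $149,900 threshold, so the full $1,250 applies. total $5,150 + $1,250 = $6,400
Aiyana ($58,050): Rural Housing Credit: income exceeds $57,400 by $650, which is 3 full-or-partial $250 increments; reduction = 3 × $100 = $300, leaving $4,850. Renter's Relief Credit: $58,050 is at or below the $149,900 threshold, so the full $1,250 applies. total $4,850 + $1,250 = $6,100
Difference: |$6,400 − $6,100| = $300.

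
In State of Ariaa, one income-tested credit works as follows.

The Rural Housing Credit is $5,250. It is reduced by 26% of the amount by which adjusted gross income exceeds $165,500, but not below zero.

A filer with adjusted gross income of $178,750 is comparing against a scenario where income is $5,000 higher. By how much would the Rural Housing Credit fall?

$1,300

At $178,750 — 26% of the $13,250 excess over $165,500 is $3,445; credit = $5,250 − $3,445 = $1,805.
At $183,750 — 26% of the $18,250 excess over $165,500 is $4,745; credit = $5,250 − $4,745 = $505.
Lost: $1,805 − $505 = $1,300.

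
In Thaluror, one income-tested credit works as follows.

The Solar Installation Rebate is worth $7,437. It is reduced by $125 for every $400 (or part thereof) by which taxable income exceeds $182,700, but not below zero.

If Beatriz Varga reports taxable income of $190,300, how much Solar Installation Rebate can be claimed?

Solar Installation Rebate: income exceeds $182,700 by $7,600, which is 19 full-or-partial $400 increments; reduction = 19 × $125 = $2,375, leaving $5,062.

$5,062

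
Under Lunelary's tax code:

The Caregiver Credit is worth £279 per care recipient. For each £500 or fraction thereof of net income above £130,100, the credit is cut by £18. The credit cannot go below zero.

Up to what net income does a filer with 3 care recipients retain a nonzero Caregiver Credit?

£153,100

Full credit = 3 × £279 = £837.
After 46 increments the reduction is 46 × £18 = £828, leaving £9; one more increment wipes it out. Increment 46 ends at excess 46 × £500 = £23,000, so the highest qualifying income is £130,100 + £23,000 = £153,100.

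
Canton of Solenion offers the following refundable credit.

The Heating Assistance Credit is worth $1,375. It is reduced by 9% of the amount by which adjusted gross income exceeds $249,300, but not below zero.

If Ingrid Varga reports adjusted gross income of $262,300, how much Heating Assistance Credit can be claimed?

Heating Assistance Credit: 9% of the $13,000 excess over $249,300 is $1,170; credit = $1,375 − $1,170 = $205.

$205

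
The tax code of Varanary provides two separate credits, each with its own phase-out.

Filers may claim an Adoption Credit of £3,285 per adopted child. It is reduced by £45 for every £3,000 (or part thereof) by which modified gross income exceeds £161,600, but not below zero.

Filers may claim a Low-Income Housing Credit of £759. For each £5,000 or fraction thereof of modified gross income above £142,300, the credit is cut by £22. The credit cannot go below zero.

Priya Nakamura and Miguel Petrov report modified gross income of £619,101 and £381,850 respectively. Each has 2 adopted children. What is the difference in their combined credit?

£3,240

Priya (£619,101): Adoption Credit: base = 2 × £3,285 = £6,570. income exceeds £161,600 by £457,501 → 153 increments × £45 = £6,885 ≥ base, so the credit is £0. Low-Income Housing Credit: income exceeds £142,300 by £476,801 → 96 increments × £22 = £2,112 ≥ base, so the credit is £0. total £0 + £0 = £0
Miguel (£381,850): Adoption Credit: base = 2 × £3,285 = £6,570. income exceeds £161,600 by £220,250, which is 74 full-or-partial £3,000 increments; reduction = 74 × £45 = £3,330, leaving £3,240. Low-Income Housing Credit: income exceeds £142,300 by £239,550 → 48 increments × £22 = £1,056 ≥ base, so the credit is £0. total £3,240 + £0 = £3,240
Difference: |£0 − £3,240| = £3,240.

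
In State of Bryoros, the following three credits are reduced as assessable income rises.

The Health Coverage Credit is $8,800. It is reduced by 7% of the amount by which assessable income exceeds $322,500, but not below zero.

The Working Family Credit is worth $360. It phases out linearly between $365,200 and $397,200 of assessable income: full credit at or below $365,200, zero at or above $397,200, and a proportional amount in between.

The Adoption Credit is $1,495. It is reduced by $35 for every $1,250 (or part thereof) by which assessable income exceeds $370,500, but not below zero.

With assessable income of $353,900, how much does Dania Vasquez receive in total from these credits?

$8,457

Health Coverage Credit: 7% of the $31,400 excess over $322,500 is $2,198; credit = $8,800 − $2,198 = $6,602.
Working Family Credit: $353,900 is at or below the $365,200 threshold, so the full $360 applies.
Adoption Credit: $353,900 is at or below the $370,500 threshold, so the full $1,495 applies.
Total: $6,602 + $360 + $1,495 = $8,457.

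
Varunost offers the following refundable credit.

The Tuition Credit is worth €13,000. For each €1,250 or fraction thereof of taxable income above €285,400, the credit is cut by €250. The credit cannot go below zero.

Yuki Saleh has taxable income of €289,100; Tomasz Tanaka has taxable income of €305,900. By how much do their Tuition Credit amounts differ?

€3,500

Yuki (€289,100): Tuition Credit: income exceeds €285,400 by €3,700, which is 3 full-or-partial €1,250 increments; reduction = 3 × €250 = €750, leaving €12,250.
Tomasz (€305,900): Tuition Credit: income exceeds €285,400 by €20,500, which is 17 full-or-partial €1,250 increments; reduction = 17 × €250 = €4,250, leaving €8,750.
Difference: |€12,250 − €8,750| = €3,500.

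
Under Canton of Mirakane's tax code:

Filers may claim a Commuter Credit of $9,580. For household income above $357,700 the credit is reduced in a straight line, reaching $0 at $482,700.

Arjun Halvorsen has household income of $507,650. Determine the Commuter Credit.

$0

Commuter Credit: $507,650 is at or above $482,700, so the credit is $0.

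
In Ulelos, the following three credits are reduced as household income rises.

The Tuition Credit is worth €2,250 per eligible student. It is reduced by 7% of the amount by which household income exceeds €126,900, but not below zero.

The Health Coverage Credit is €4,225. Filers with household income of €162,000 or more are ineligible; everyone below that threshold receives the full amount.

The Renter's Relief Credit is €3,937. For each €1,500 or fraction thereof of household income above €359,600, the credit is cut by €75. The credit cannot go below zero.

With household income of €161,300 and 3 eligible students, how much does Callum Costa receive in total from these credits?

Tuition Credit: base = 3 × €2,250 = €6,750. 7% of the €34,400 excess over €126,900 is €2,408; credit = €6,750 − €2,408 = €4,342.
Health Coverage Credit: €161,300 is below the €162,000 cutoff, so the full €4,225 applies.
Renter's Relief Credit: €161,300 is at or below the €359,600 threshold, so the full €3,937 applies.
Total: €4,342 + €4,225 + €3,937 = €12,504.

€12,504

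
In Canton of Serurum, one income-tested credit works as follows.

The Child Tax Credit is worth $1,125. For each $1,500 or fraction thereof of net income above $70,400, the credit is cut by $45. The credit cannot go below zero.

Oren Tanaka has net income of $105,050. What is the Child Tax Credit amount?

Child Tax Credit: income exceeds $70,400 by $34,650, which is 24 full-or-partial $1,500 increments; reduction = 24 × $45 = $1,080, leaving $45.

$45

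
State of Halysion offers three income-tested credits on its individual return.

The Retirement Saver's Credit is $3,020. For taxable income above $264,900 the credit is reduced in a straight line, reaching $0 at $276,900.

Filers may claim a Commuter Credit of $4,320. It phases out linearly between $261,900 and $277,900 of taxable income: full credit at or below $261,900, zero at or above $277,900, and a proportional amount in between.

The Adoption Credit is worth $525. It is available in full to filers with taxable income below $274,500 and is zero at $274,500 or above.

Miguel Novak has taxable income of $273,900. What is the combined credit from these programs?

Retirement Saver's Credit: $273,900 is $9,000 into a $12,000 phase-out range, leaving 3,000/12,000 of the credit: $3,020 × 3,000/12,000 = $755.
Commuter Credit: $273,900 is $12,000 into a $16,000 phase-out range, leaving 4,000/16,000 of the credit: $4,320 × 4,000/16,000 = $1,080.
Adoption Credit: $273,900 is below the $274,500 cutoff, so the full $525 applies.
Total: $755 + $1,080 + $525 = $2,360.

$2,360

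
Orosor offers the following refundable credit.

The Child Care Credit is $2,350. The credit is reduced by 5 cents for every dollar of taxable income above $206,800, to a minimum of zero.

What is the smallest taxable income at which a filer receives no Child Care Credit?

The credit falls by 5% of each dollar above $206,800, so it reaches zero when the excess is $2,350 / 5% = $47,000: income = $206,800 + $47,000 = $253,800.

$253,800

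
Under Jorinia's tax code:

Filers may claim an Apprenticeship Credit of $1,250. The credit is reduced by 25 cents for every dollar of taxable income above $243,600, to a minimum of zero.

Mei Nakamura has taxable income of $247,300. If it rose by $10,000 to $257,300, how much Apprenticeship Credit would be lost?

At $247,300 — 25% of the $3,700 excess over $243,600 is $925; credit = $1,250 − $925 = $325.
At $257,300 — 25% of the $13,700 excess over $243,600 is $3,425 ≥ base, so the credit is $0.
Lost: $325 − $0 = $325.

$325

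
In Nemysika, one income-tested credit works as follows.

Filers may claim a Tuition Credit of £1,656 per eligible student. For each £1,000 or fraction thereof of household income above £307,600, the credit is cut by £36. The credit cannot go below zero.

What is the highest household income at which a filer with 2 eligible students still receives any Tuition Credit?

£398,600

Full credit = 2 × £1,656 = £3,312.
After 91 increments the reduction is 91 × £36 = £3,276, leaving £36; one more increment wipes it out. Increment 91 ends at excess 91 × £1,000 = £91,000, so the highest qualifying income is £307,600 + £91,000 = £398,600.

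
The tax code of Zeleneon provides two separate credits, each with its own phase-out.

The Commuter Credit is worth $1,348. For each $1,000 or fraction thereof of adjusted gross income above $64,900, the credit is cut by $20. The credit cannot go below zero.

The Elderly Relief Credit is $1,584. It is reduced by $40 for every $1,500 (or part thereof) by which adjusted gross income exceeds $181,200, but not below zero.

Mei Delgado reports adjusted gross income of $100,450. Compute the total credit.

Commuter Credit: income exceeds $64,900 by $35,550, which is 36 full-or-partial $1,000 increments; reduction = 36 × $20 = $720, leaving $628.
Elderly Relief Credit: $100,450 is at or below the $181,200 threshold, so the full $1,584 applies.
Total: $628 + $1,584 = $2,212.

$2,212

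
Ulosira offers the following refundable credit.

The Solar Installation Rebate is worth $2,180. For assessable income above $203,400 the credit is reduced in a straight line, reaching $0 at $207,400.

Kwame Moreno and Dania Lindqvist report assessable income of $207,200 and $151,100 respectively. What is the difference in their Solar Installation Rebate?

Kwame ($207,200): Solar Installation Rebate: $207,200 is $3,800 into a $4,000 phase-out range, leaving 200/4,000 of the credit: $2,180 × 200/4,000 = $109.
Dania ($151,100): Solar Installation Rebate: $151,100 is at or below the $203,400 threshold, so the full $2,180 applies.
Difference: |$109 − $2,180| = $2,071.

$2,071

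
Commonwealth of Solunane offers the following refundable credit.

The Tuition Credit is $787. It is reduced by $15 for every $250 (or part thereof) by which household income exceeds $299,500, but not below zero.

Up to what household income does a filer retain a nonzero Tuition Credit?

After 52 increments the reduction is 52 × $15 = $780, leaving $7; one more increment wipes it out. Increment 52 ends at excess 52 × $250 = $13,000, so the highest qualifying income is $299,500 + $13,000 = $312,500.

$312,500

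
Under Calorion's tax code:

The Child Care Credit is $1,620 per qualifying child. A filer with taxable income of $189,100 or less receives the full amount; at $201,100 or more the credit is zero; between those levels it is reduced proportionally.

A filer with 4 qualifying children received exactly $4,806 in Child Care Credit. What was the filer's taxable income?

Full credit = 4 × $1,620 = $6,480.
$4,806 is 4,806/6,480 of the full $6,480, so 1,674/6,480 of the $12,000 range has been used: income = $189,100 + $12,000 × 1,674/6,480 = $192,200.

$192,200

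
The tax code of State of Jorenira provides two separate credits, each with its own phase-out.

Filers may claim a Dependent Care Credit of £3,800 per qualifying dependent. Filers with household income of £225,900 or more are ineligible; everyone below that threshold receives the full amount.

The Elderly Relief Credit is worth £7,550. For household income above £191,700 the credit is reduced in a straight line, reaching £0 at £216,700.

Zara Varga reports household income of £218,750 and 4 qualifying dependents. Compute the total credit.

Dependent Care Credit: base = 4 × £3,800 = £15,200. £218,750 is below the £225,900 cutoff, so the full £15,200 applies.
Elderly Relief Credit: £218,750 is at or above £216,700, so the credit is £0.
Total: £15,200 + £0 = £15,200.

£15,200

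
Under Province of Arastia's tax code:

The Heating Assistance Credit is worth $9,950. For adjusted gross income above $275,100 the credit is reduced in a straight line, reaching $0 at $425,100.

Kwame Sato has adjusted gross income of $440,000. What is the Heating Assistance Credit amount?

$0

Heating Assistance Credit: $440,000 is at or above $425,100, so the credit is $0.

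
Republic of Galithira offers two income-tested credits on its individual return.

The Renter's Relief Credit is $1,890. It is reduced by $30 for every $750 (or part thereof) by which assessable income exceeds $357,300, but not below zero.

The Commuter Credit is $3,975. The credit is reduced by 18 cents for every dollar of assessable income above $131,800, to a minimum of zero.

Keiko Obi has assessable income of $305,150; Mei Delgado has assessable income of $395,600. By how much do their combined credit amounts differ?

Keiko ($305,150): Renter's Relief Credit: $305,150 is at or below the $357,300 threshold, so the full $1,890 applies. Commuter Credit: 18% of the $173,350 excess over $131,800 is $31,203 ≥ base, so the credit is $0. total $1,890 + $0 = $1,890
Mei ($395,600): Renter's Relief Credit: income exceeds $357,300 by $38,300, which is 52 full-or-partial $750 increments; reduction = 52 × $30 = $1,560, leaving $330. Commuter Credit: 18% of the $263,800 excess over $131,800 is $47,484 ≥ base, so the credit is $0. total $330 + $0 = $330
Difference: |$1,890 − $330| = $1,560.

$1,560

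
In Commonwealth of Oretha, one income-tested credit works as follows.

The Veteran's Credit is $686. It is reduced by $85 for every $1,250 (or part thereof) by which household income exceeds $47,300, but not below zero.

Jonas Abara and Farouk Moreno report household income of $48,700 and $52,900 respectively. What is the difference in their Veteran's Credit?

Jonas ($48,700): Veteran's Credit: income exceeds $47,300 by $1,400, which is 2 full-or-partial $1,250 increments; reduction = 2 × $85 = $170, leaving $516.
Farouk ($52,900): Veteran's Credit: income exceeds $47,300 by $5,600, which is 5 full-or-partial $1,250 increments; reduction = 5 × $85 = $425, leaving $261.
Difference: |$516 − $261| = $255.

$255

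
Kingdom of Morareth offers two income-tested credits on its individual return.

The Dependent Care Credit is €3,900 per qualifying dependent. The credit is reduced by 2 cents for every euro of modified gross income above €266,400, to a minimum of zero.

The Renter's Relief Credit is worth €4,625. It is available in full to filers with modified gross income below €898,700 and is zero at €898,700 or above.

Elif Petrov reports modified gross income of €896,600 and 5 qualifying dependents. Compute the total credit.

Dependent Care Credit: base = 5 × €3,900 = €19,500. 2% of the €630,200 excess over €266,400 is €12,604; credit = €19,500 − €12,604 = €6,896.
Renter's Relief Credit: €896,600 is below the €898,700 cutoff, so the full €4,625 applies.
Total: €6,896 + €4,625 = €11,521.

€11,521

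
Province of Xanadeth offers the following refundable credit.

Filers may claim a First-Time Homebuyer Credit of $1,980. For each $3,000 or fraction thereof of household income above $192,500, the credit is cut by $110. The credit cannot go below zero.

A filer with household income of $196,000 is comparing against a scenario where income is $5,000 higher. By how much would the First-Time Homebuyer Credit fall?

At $196,000 — income exceeds $192,500 by $3,500, which is 2 full-or-partial $3,000 increments; reduction = 2 × $110 = $220, leaving $1,760.
At $201,000 — income exceeds $192,500 by $8,500, which is 3 full-or-partial $3,000 increments; reduction = 3 × $110 = $330, leaving $1,650.
Lost: $1,760 − $1,650 = $110.

$110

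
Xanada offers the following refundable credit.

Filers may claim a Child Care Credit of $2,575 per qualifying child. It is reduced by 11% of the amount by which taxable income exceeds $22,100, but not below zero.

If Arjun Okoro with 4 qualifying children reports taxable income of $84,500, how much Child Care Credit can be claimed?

$3,436

Child Care Credit: base = 4 × $2,575 = $10,300. 11% of the $62,400 excess over $22,100 is $6,864; credit = $10,300 − $6,864 = $3,436.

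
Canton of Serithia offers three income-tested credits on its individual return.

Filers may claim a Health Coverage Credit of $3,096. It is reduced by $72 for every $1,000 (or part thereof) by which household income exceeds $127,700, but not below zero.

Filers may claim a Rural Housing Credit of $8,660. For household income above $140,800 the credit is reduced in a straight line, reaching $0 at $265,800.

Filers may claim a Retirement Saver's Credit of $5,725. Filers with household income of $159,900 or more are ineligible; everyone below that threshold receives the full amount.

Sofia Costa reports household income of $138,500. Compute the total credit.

$16,689

Health Coverage Credit: income exceeds $127,700 by $10,800, which is 11 full-or-partial $1,000 increments; reduction = 11 × $72 = $792, leaving $2,304.
Rural Housing Credit: $138,500 is at or below the $140,800 threshold, so the full $8,660 applies.
Retirement Saver's Credit: $138,500 is below the $159,900 cutoff, so the full $5,725 applies.
Total: $2,304 + $8,660 + $5,725 = $16,689.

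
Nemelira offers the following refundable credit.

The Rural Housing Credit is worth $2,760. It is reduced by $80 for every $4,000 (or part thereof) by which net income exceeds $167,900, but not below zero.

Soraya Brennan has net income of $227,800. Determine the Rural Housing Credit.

Rural Housing Credit: income exceeds $167,900 by $59,900, which is 15 full-or-partial $4,000 increments; reduction = 15 × $80 = $1,200, leaving $1,560.

$1,560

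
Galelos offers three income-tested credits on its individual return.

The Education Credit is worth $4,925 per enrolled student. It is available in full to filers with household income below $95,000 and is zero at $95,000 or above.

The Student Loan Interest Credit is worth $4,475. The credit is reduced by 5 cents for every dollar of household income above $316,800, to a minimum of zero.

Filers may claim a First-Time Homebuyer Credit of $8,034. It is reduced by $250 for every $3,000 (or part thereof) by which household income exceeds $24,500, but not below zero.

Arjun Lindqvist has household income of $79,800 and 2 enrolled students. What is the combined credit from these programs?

$17,609

Education Credit: base = 2 × $4,925 = $9,850. $79,800 is below the $95,000 cutoff, so the full $9,850 applies.
Student Loan Interest Credit: $79,800 is at or below the $316,800 threshold, so the full $4,475 applies.
First-Time Homebuyer Credit: income exceeds $24,500 by $55,300, which is 19 full-or-partial $3,000 increments; reduction = 19 × $250 = $4,750, leaving $3,284.
Total: $9,850 + $4,475 + $3,284 = $17,609.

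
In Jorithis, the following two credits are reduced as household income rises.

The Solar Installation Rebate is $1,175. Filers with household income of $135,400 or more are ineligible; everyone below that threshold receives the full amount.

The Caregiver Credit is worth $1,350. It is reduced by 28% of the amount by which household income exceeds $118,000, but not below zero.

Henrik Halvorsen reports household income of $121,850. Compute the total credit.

$1,447

Solar Installation Rebate: $121,850 is below the $135,400 cutoff, so the full $1,175 applies.
Caregiver Credit: 28% of the $3,850 excess over $118,000 is $1,078; credit = $1,350 − $1,078 = $272.
Total: $1,175 + $272 = $1,447.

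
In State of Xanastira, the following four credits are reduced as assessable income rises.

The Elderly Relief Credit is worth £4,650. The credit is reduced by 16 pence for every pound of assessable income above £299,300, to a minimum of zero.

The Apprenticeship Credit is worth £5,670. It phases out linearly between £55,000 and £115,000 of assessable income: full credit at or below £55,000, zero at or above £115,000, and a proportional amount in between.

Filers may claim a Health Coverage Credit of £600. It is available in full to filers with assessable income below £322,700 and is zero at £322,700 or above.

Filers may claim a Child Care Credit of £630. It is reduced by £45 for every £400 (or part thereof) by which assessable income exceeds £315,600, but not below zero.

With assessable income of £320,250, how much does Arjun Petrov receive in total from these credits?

Elderly Relief Credit: 16% of the £20,950 excess over £299,300 is £3,352; credit = £4,650 − £3,352 = £1,298.
Apprenticeship Credit: £320,250 is at or above £115,000, so the credit is £0.
Health Coverage Credit: £320,250 is below the £322,700 cutoff, so the full £600 applies.
Child Care Credit: income exceeds £315,600 by £4,650, which is 12 full-or-partial £400 increments; reduction = 12 × £45 = £540, leaving £90.
Total: £1,298 + £0 + £600 + £90 = £1,988.

£1,988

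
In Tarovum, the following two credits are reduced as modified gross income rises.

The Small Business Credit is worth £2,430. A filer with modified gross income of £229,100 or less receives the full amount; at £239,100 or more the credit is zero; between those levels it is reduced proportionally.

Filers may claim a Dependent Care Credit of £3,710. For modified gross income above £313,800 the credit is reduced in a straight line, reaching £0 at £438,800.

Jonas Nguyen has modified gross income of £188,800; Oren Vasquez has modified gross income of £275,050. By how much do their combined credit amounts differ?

£2,430

Jonas (£188,800): Small Business Credit: £188,800 is at or below the £229,100 threshold, so the full £2,430 applies. Dependent Care Credit: £188,800 is at or below the £313,800 threshold, so the full £3,710 applies. total £2,430 + £3,710 = £6,140
Oren (£275,050): Small Business Credit: £275,050 is at or above £239,100, so the credit is £0. Dependent Care Credit: £275,050 is at or below the £313,800 threshold, so the full £3,710 applies. total £0 + £3,710 = £3,710
Difference: |£6,140 − £3,710| = £2,430.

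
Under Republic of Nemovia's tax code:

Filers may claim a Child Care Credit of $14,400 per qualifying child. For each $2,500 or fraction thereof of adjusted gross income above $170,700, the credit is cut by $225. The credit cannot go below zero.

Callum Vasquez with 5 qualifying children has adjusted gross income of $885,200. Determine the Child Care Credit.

$7,650

Child Care Credit: base = 5 × $14,400 = $72,000. income exceeds $170,700 by $714,500, which is 286 full-or-partial $2,500 increments; reduction = 286 × $225 = $64,350, leaving $7,650.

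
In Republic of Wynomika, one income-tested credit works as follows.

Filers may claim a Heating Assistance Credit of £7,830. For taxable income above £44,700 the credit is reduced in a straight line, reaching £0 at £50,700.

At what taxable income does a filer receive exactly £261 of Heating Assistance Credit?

£50,500

£261 is 261/7,830 of the full £7,830, so 7,569/7,830 of the £6,000 range has been used: income = £44,700 + £6,000 × 7,569/7,830 = £50,500.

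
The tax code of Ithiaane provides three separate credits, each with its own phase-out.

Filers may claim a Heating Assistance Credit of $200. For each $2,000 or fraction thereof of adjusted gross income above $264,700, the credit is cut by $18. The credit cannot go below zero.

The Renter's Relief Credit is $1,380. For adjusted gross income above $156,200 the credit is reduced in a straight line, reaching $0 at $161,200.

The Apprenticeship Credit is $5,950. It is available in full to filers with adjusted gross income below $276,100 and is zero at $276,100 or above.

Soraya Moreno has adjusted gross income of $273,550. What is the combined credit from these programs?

Heating Assistance Credit: income exceeds $264,700 by $8,850, which is 5 full-or-partial $2,000 increments; reduction = 5 × $18 = $90, leaving $110.
Renter's Relief Credit: $273,550 is at or above $161,200, so the credit is $0.
Apprenticeship Credit: $273,550 is below the $276,100 cutoff, so the full $5,950 applies.
Total: $110 + $0 + $5,950 = $6,060.

$6,060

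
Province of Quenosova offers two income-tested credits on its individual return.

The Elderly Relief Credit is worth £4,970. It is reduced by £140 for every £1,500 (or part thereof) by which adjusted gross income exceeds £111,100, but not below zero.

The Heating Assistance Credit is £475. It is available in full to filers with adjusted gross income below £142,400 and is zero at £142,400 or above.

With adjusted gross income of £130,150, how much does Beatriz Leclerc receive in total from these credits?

Elderly Relief Credit: income exceeds £111,100 by £19,050, which is 13 full-or-partial £1,500 increments; reduction = 13 × £140 = £1,820, leaving £3,150.
Heating Assistance Credit: £130,150 is below the £142,400 cutoff, so the full £475 applies.
Total: £3,150 + £475 = £3,625.

£3,625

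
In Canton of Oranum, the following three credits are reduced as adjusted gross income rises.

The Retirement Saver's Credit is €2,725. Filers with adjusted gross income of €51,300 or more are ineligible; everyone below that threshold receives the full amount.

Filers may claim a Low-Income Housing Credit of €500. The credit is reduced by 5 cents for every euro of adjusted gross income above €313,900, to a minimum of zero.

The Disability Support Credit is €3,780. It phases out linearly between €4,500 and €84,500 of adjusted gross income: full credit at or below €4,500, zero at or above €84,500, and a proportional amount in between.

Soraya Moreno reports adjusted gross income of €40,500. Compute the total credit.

€5,304

Retirement Saver's Credit: €40,500 is below the €51,300 cutoff, so the full €2,725 applies.
Low-Income Housing Credit: €40,500 is at or below the €313,900 threshold, so the full €500 applies.
Disability Support Credit: €40,500 is €36,000 into a €80,000 phase-out range, leaving 44,000/80,000 of the credit: €3,780 × 44,000/80,000 = €2,079.
Total: €2,725 + €500 + €2,079 = €5,304.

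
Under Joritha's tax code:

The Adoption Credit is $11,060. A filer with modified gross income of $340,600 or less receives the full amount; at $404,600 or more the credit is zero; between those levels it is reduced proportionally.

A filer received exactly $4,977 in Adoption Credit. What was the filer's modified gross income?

$375,800

$4,977 is 4,977/11,060 of the full $11,060, so 6,083/11,060 of the $64,000 range has been used: income = $340,600 + $64,000 × 6,083/11,060 = $375,800.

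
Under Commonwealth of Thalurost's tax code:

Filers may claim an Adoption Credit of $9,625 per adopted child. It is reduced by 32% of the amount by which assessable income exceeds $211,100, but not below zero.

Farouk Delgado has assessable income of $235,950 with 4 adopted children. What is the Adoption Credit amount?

$30,548

Adoption Credit: base = 4 × $9,625 = $38,500. 32% of the $24,850 excess over $211,100 is $7,952; credit = $38,500 − $7,952 = $30,548.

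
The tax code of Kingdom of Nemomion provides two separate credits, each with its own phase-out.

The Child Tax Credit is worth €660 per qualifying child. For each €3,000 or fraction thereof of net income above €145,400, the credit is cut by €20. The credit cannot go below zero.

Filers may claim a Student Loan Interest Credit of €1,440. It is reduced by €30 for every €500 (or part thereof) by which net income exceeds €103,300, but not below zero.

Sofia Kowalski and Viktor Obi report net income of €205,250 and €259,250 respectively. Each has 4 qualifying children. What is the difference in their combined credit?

€360

Sofia (€205,250): Child Tax Credit: base = 4 × €660 = €2,640. income exceeds €145,400 by €59,850, which is 20 full-or-partial €3,000 increments; reduction = 20 × €20 = €400, leaving €2,240. Student Loan Interest Credit: income exceeds €103,300 by €101,950 → 204 increments × €30 = €6,120 ≥ base, so the credit is €0. total €2,240 + €0 = €2,240
Viktor (€259,250): Child Tax Credit: base = 4 × €660 = €2,640. income exceeds €145,400 by €113,850, which is 38 full-or-partial €3,000 increments; reduction = 38 × €20 = €760, leaving €1,880. Student Loan Interest Credit: income exceeds €103,300 by €155,950 → 312 increments × €30 = €9,360 ≥ base, so the credit is €0. total €1,880 + €0 = €1,880
Difference: |€2,240 − €1,880| = €360.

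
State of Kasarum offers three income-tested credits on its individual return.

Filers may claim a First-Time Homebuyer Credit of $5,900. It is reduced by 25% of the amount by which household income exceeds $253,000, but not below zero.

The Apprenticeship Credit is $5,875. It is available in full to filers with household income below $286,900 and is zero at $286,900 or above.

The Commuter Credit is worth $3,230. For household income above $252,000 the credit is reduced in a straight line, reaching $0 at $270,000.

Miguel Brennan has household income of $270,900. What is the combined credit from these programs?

First-Time Homebuyer Credit: 25% of the $17,900 excess over $253,000 is $4,475; credit = $5,900 − $4,475 = $1,425.
Apprenticeship Credit: $270,900 is below the $286,900 cutoff, so the full $5,875 applies.
Commuter Credit: $270,900 is at or above $270,000, so the credit is $0.
Total: $1,425 + $5,875 + $0 = $7,300.

$7,300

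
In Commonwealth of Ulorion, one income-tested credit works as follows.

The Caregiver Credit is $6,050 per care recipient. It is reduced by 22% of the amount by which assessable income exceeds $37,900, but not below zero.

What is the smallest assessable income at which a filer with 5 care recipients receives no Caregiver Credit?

Full credit = 5 × $6,050 = $30,250.
The credit falls by 22% of each dollar above $37,900, so it reaches zero when the excess is $30,250 / 22% = $137,500: income = $37,900 + $137,500 = $175,400.

$175,400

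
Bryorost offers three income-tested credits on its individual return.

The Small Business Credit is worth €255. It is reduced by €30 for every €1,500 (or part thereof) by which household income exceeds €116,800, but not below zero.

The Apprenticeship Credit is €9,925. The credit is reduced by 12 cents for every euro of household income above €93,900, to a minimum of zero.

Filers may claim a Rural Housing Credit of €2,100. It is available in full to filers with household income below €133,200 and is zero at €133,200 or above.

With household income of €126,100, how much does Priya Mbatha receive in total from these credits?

€8,206

Small Business Credit: income exceeds €116,800 by €9,300, which is 7 full-or-partial €1,500 increments; reduction = 7 × €30 = €210, leaving €45.
Apprenticeship Credit: 12% of the €32,200 excess over €93,900 is €3,864; credit = €9,925 − €3,864 = €6,061.
Rural Housing Credit: €126,100 is below the €133,200 cutoff, so the full €2,100 applies.
Total: €45 + €6,061 + €2,100 = €8,206.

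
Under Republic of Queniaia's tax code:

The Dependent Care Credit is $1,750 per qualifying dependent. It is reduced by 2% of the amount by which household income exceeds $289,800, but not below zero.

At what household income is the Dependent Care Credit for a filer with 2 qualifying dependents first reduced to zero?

$464,800

Full credit = 2 × $1,750 = $3,500.
The credit falls by 2% of each dollar above $289,800, so it reaches zero when the excess is $3,500 / 2% = $175,000: income = $289,800 + $175,000 = $464,800.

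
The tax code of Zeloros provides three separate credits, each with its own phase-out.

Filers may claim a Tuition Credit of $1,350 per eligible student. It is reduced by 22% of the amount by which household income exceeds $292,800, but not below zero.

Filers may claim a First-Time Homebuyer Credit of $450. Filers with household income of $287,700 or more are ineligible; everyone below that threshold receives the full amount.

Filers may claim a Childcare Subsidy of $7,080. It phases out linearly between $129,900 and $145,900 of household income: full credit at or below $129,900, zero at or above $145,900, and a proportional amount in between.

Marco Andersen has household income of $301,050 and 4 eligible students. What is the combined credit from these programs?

Tuition Credit: base = 4 × $1,350 = $5,400. 22% of the $8,250 excess over $292,800 is $1,815; credit = $5,400 − $1,815 = $3,585.
First-Time Homebuyer Credit: $301,050 meets or exceeds the $287,700 cutoff, so the credit is $0.
Childcare Subsidy: $301,050 is at or above $145,900, so the credit is $0.
Total: $3,585 + $0 + $0 = $3,585.

$3,585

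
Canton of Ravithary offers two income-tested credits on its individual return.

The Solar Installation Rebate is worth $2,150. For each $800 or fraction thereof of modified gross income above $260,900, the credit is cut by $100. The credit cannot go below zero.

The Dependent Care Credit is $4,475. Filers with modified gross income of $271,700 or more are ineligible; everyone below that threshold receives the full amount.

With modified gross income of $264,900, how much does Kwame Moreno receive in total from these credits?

Solar Installation Rebate: income exceeds $260,900 by $4,000, which is 5 full-or-partial $800 increments; reduction = 5 × $100 = $500, leaving $1,650.
Dependent Care Credit: $264,900 is below the $271,700 cutoff, so the full $4,475 applies.
Total: $1,650 + $4,475 = $6,125.

$6,125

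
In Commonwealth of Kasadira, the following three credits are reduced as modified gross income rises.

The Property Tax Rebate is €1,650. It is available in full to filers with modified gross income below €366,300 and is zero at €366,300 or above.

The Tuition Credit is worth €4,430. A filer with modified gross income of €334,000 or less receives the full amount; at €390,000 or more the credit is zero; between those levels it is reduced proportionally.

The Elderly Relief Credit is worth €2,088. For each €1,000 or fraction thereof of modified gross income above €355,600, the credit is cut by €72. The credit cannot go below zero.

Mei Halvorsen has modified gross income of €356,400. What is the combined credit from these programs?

€6,324

Property Tax Rebate: €356,400 is below the €366,300 cutoff, so the full €1,650 applies.
Tuition Credit: €356,400 is €22,400 into a €56,000 phase-out range, leaving 33,600/56,000 of the credit: €4,430 × 33,600/56,000 = €2,658.
Elderly Relief Credit: income exceeds €355,600 by €800, which is 1 full-or-partial €1,000 increment; reduction = 1 × €72 = €72, leaving €2,016.
Total: €1,650 + €2,658 + €2,016 = €6,324.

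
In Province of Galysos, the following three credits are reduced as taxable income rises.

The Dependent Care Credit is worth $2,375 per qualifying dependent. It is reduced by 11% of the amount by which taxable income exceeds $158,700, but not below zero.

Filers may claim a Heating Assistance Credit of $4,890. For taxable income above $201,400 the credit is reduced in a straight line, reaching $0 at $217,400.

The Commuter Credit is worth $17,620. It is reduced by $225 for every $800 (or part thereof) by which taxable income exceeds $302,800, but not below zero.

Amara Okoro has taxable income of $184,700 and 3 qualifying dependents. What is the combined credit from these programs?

Dependent Care Credit: base = 3 × $2,375 = $7,125. 11% of the $26,000 excess over $158,700 is $2,860; credit = $7,125 − $2,860 = $4,265.
Heating Assistance Credit: $184,700 is at or below the $201,400 threshold, so the full $4,890 applies.
Commuter Credit: $184,700 is at or below the $302,800 threshold, so the full $17,620 applies.
Total: $4,265 + $4,890 + $17,620 = $26,775.

$26,775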